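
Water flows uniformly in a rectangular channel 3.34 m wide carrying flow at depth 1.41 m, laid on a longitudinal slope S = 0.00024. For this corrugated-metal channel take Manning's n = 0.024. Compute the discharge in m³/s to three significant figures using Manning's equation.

2.54 m³/s

A = b·y = 3.34 × 1.41 = 4.709 m²
P = b + 2y = 3.34 + 2×1.41 = 6.160 m
R = A/P = 4.709/6.160 = 0.7645 m
Q = (1/n)·A·R^(2/3)·S^(1/2) = (1/0.024) × 4.709 × 0.7645^(2/3) × 0.00024^(1/2) = 2.542 m³/s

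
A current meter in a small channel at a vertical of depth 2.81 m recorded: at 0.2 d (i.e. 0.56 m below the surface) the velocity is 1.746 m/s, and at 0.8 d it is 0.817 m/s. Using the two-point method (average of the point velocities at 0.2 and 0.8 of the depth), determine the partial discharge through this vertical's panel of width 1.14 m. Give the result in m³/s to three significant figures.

4.11 m³/s

v̄ = (1.746 + 0.817) / 2 = 1.282 m/s
q = v̄ × d × w = 1.282 × 2.81 × 1.14 = 4.105 m³/s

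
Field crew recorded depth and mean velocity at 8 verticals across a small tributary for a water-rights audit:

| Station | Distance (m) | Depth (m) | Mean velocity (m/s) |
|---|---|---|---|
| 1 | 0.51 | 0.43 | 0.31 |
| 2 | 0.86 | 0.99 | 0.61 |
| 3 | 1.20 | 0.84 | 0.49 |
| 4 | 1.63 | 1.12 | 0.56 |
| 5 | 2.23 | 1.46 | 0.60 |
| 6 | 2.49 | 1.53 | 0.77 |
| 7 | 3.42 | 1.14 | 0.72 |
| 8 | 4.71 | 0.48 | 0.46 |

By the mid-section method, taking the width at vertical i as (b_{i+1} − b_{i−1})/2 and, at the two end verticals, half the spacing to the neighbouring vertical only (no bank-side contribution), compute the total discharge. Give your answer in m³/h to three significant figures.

10200 m³/h

w_1 = (0.86 − 0.51)/2 = 0.175 m; q_1 = 0.31 × 0.43 × 0.175 = 0.02333 m³/s
w_2 = (1.20 − 0.51)/2 = 0.345 m; q_2 = 0.61 × 0.99 × 0.345 = 0.2083 m³/s
w_3 = (1.63 − 0.86)/2 = 0.385 m; q_3 = 0.49 × 0.84 × 0.385 = 0.1585 m³/s
w_4 = (2.23 − 1.20)/2 = 0.515 m; q_4 = 0.56 × 1.12 × 0.515 = 0.3230 m³/s
w_5 = (2.49 − 1.63)/2 = 0.43 m; q_5 = 0.60 × 1.46 × 0.43 = 0.3767 m³/s
w_6 = (3.42 − 2.23)/2 = 0.595 m; q_6 = 0.77 × 1.53 × 0.595 = 0.7010 m³/s
w_7 = (4.71 − 2.49)/2 = 1.11 m; q_7 = 0.72 × 1.14 × 1.11 = 0.9111 m³/s
w_8 = (4.71 − 3.42)/2 = 0.645 m; q_8 = 0.46 × 0.48 × 0.645 = 0.1424 m³/s
Q = Σ qᵢ = 2.844 m³/s
= 2.844 × 3600 = 10240 m³/h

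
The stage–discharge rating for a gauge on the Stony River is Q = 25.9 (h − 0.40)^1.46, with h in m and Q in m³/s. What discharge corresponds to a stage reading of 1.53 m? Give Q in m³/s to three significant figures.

Q = 25.9 × (1.53 − 0.40)^1.46 = 25.9 × 1.13^1.46 = 30.96 m³/s

31.0 m³/s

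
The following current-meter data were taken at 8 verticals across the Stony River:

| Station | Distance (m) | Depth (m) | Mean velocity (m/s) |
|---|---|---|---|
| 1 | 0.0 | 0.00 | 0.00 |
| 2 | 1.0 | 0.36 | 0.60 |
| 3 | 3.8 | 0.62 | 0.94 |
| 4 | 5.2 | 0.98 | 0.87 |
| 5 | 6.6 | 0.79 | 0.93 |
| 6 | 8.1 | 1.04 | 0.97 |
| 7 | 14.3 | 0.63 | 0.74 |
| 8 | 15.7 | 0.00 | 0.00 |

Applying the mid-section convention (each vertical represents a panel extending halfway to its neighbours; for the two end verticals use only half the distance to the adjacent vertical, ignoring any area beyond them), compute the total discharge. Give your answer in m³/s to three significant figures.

9.55 m³/s

w_2 = (3.8 − 0.0)/2 = 1.9 m; q_2 = 0.60 × 0.36 × 1.9 = 0.4104 m³/s
w_3 = (5.2 − 1.0)/2 = 2.1 m; q_3 = 0.94 × 0.62 × 2.1 = 1.224 m³/s
w_4 = (6.6 − 3.8)/2 = 1.4 m; q_4 = 0.87 × 0.98 × 1.4 = 1.194 m³/s
w_5 = (8.1 − 5.2)/2 = 1.45 m; q_5 = 0.93 × 0.79 × 1.45 = 1.065 m³/s
w_6 = (14.3 − 6.6)/2 = 3.85 m; q_6 = 0.97 × 1.04 × 3.85 = 3.884 m³/s
w_7 = (15.7 − 8.1)/2 = 3.8 m; q_7 = 0.74 × 0.63 × 3.8 = 1.772 m³/s
Stations 1, 8 contribute zero (depth or velocity is 0).
Q = Σ qᵢ = 9.549 m³/s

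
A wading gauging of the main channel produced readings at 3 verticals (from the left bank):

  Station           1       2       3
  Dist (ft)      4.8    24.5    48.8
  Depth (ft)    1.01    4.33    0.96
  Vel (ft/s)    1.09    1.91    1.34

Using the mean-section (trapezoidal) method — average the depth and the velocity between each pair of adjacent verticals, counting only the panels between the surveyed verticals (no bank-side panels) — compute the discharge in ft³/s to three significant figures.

183 ft³/s

Panel 1-2: Δb = 19.7 ft, d̄ = (1.01+4.33)/2 = 2.67, v̄ = (1.09+1.91)/2 = 1.5 → q = 19.7×2.67×1.5 = 78.90 ft³/s
Panel 2-3: Δb = 24.3 ft, d̄ = (4.33+0.96)/2 = 2.645, v̄ = (1.91+1.34)/2 = 1.625 → q = 24.3×2.645×1.625 = 104.4 ft³/s
Q = Σ q = 183.3 ft³/s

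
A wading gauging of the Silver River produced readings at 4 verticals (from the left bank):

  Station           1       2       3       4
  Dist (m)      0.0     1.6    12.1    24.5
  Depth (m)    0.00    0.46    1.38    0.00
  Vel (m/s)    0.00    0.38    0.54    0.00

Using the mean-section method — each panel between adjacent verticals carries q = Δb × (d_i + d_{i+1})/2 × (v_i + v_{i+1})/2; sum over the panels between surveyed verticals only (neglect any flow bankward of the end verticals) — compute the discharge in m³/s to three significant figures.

6.82 m³/s

Panel 1-2: Δb = 1.6 m, d̄ = (0.00+0.46)/2 = 0.23, v̄ = (0.00+0.38)/2 = 0.19 → q = 1.6×0.23×0.19 = 0.06992 m³/s
Panel 2-3: Δb = 10.5 m, d̄ = (0.46+1.38)/2 = 0.92, v̄ = (0.38+0.54)/2 = 0.46 → q = 10.5×0.92×0.46 = 4.444 m³/s
Panel 3-4: Δb = 12.4 m, d̄ = (1.38+0.00)/2 = 0.69, v̄ = (0.54+0.00)/2 = 0.27 → q = 12.4×0.69×0.27 = 2.310 m³/s
Q = Σ q = 6.824 m³/s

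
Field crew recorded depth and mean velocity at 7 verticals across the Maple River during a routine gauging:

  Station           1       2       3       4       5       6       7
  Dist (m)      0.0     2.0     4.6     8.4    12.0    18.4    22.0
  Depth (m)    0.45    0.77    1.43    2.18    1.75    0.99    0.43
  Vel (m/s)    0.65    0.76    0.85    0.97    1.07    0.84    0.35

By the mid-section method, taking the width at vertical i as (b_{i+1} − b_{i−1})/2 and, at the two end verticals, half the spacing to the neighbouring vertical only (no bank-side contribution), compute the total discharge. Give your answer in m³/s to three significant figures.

w_1 = (2.0 − 0.0)/2 = 1 m; q_1 = 0.65 × 0.45 × 1 = 0.2925 m³/s
w_2 = (4.6 − 0.0)/2 = 2.3 m; q_2 = 0.76 × 0.77 × 2.3 = 1.346 m³/s
w_3 = (8.4 − 2.0)/2 = 3.2 m; q_3 = 0.85 × 1.43 × 3.2 = 3.890 m³/s
w_4 = (12.0 − 4.6)/2 = 3.7 m; q_4 = 0.97 × 2.18 × 3.7 = 7.824 m³/s
w_5 = (18.4 − 8.4)/2 = 5 m; q_5 = 1.07 × 1.75 × 5 = 9.363 m³/s
w_6 = (22.0 − 12.0)/2 = 5 m; q_6 = 0.84 × 0.99 × 5 = 4.158 m³/s
w_7 = (22.0 − 18.4)/2 = 1.8 m; q_7 = 0.35 × 0.43 × 1.8 = 0.2709 m³/s
Q = Σ qᵢ = 27.14 m³/s

27.1 m³/s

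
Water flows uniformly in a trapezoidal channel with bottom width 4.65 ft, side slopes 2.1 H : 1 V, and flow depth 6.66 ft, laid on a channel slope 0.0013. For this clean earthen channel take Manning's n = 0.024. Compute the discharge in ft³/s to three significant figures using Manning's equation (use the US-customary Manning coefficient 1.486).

A = (b + z·y)·y = (4.65 + 2.1×6.66)×6.66 = 124.1 ft²
P = b + 2y√(1+z²) = 4.65 + 2×6.66×√(1+2.1²) = 35.63 ft
R = A/P = 124.1/35.63 = 3.483 ft
Q = (1.486/n)·A·R^(2/3)·S^(1/2) = (1.486/0.024) × 124.1 × 3.483^(2/3) × 0.0013^(1/2) = 636.7 ft³/s

637 ft³/s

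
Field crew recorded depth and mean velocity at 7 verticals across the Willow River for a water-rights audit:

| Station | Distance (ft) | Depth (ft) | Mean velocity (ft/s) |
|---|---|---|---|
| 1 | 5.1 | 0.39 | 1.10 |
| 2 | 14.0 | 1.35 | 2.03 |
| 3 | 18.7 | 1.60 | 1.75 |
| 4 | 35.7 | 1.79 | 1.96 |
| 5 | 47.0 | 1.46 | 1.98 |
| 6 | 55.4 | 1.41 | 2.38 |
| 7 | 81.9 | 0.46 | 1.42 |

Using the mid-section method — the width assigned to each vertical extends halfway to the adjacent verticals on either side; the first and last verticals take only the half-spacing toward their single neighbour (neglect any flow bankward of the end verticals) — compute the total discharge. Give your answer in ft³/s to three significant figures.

196 ft³/s

w_1 = (14.0 − 5.1)/2 = 4.45 ft; q_1 = 1.10 × 0.39 × 4.45 = 1.909 ft³/s
w_2 = (18.7 − 5.1)/2 = 6.8 ft; q_2 = 2.03 × 1.35 × 6.8 = 18.64 ft³/s
w_3 = (35.7 − 14.0)/2 = 10.85 ft; q_3 = 1.75 × 1.60 × 10.85 = 30.38 ft³/s
w_4 = (47.0 − 18.7)/2 = 14.15 ft; q_4 = 1.96 × 1.79 × 14.15 = 49.64 ft³/s
w_5 = (55.4 − 35.7)/2 = 9.85 ft; q_5 = 1.98 × 1.46 × 9.85 = 28.47 ft³/s
w_6 = (81.9 − 47.0)/2 = 17.45 ft; q_6 = 2.38 × 1.41 × 17.45 = 58.56 ft³/s
w_7 = (81.9 − 55.4)/2 = 13.25 ft; q_7 = 1.42 × 0.46 × 13.25 = 8.655 ft³/s
Q = Σ qᵢ = 196.3 ft³/s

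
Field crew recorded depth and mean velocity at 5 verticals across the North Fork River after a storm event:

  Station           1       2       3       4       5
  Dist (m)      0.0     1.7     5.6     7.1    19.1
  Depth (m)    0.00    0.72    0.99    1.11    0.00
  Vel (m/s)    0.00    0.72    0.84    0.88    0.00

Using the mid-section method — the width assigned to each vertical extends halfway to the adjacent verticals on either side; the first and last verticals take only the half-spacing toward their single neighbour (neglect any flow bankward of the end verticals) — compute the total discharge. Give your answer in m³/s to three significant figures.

w_2 = (5.6 − 0.0)/2 = 2.8 m; q_2 = 0.72 × 0.72 × 2.8 = 1.452 m³/s
w_3 = (7.1 − 1.7)/2 = 2.7 m; q_3 = 0.84 × 0.99 × 2.7 = 2.245 m³/s
w_4 = (19.1 − 5.6)/2 = 6.75 m; q_4 = 0.88 × 1.11 × 6.75 = 6.593 m³/s
Stations 1, 5 contribute zero (depth or velocity is 0).
Q = Σ qᵢ = 10.29 m³/s

10.3 m³/s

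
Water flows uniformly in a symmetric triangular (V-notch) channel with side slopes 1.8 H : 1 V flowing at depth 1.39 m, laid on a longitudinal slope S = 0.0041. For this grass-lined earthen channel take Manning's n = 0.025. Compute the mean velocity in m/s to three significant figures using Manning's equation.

A = z·y² = 1.8×1.39² = 3.478 m²
P = 2y√(1+z²) = 2×1.39×√(1+1.8²) = 5.724 m
R = A/P = 3.478/5.724 = 0.6075 m
Q = (1/n)·A·R^(2/3)·S^(1/2) = (1/0.025) × 3.478 × 0.6075^(2/3) × 0.0041^(1/2) = 6.390 m³/s
V = Q/A = 6.390/3.478 = 1.837 m/s

1.84 m/s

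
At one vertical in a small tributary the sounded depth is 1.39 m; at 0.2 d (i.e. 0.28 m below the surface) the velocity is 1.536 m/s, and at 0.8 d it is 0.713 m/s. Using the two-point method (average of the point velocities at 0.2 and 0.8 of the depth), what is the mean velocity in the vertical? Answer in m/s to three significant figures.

1.12 m/s

v̄ = (1.536 + 0.713) / 2 = 1.125 m/s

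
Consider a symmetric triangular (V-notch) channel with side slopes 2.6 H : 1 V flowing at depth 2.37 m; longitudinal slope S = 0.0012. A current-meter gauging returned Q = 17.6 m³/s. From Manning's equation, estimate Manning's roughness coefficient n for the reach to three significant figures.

0.0307

A = z·y² = 2.6×2.37² = 14.60 m²
P = 2y√(1+z²) = 2×2.37×√(1+2.6²) = 13.20 m
R = A/P = 14.60/13.20 = 1.106 m
n = (1/Q)·A·R^(2/3)·S^(1/2) = (1/17.6) × 14.60 × 1.069 × 0.03464 = 0.03074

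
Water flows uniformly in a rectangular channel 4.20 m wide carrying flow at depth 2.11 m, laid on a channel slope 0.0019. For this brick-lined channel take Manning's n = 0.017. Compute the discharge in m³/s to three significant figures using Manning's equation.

A = b·y = 4.20 × 2.11 = 8.862 m²
P = b + 2y = 4.20 + 2×2.11 = 8.420 m
R = A/P = 8.862/8.420 = 1.052 m
Q = (1/n)·A·R^(2/3)·S^(1/2) = (1/0.017) × 8.862 × 1.052^(2/3) × 0.0019^(1/2) = 23.51 m³/s

23.5 m³/s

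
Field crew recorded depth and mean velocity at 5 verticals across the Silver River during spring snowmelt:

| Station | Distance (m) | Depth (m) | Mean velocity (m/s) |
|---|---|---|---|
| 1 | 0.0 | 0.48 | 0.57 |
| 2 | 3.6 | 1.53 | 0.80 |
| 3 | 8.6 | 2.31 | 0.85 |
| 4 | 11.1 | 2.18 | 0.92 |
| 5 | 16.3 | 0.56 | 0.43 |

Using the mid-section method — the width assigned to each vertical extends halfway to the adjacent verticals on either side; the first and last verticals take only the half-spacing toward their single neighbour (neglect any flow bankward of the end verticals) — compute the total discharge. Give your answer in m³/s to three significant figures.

w_1 = (3.6 − 0.0)/2 = 1.8 m; q_1 = 0.57 × 0.48 × 1.8 = 0.4925 m³/s
w_2 = (8.6 − 0.0)/2 = 4.3 m; q_2 = 0.80 × 1.53 × 4.3 = 5.263 m³/s
w_3 = (11.1 − 3.6)/2 = 3.75 m; q_3 = 0.85 × 2.31 × 3.75 = 7.363 m³/s
w_4 = (16.3 − 8.6)/2 = 3.85 m; q_4 = 0.92 × 2.18 × 3.85 = 7.722 m³/s
w_5 = (16.3 − 11.1)/2 = 2.6 m; q_5 = 0.43 × 0.56 × 2.6 = 0.6261 m³/s
Q = Σ qᵢ = 21.47 m³/s

21.5 m³/s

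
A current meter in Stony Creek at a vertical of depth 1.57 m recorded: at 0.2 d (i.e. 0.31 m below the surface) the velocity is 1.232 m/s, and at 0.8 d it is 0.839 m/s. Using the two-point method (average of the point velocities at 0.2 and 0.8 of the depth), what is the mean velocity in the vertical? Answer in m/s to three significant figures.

v̄ = (1.232 + 0.839) / 2 = 1.036 m/s

1.04 m/s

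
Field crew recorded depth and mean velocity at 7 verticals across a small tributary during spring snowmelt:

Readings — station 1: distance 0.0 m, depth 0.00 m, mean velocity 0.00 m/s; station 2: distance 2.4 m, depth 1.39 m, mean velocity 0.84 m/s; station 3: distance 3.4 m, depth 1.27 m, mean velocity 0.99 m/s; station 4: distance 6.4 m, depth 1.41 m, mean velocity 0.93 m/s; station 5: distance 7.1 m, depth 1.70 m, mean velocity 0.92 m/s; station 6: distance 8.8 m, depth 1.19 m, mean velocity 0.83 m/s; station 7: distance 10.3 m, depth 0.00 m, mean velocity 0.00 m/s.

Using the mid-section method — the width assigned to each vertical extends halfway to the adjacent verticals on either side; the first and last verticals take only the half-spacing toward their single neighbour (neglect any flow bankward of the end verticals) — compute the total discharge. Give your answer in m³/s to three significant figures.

w_2 = (3.4 − 0.0)/2 = 1.7 m; q_2 = 0.84 × 1.39 × 1.7 = 1.985 m³/s
w_3 = (6.4 − 2.4)/2 = 2 m; q_3 = 0.99 × 1.27 × 2 = 2.515 m³/s
w_4 = (7.1 − 3.4)/2 = 1.85 m; q_4 = 0.93 × 1.41 × 1.85 = 2.426 m³/s
w_5 = (8.8 − 6.4)/2 = 1.2 m; q_5 = 0.92 × 1.70 × 1.2 = 1.877 m³/s
w_6 = (10.3 − 7.1)/2 = 1.6 m; q_6 = 0.83 × 1.19 × 1.6 = 1.580 m³/s
Stations 1, 7 contribute zero (depth or velocity is 0).
Q = Σ qᵢ = 10.38 m³/s

10.4 m³/s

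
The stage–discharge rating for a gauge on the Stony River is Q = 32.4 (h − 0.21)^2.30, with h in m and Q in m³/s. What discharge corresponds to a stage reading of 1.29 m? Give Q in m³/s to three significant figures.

38.7 m³/s

Q = 32.4 × (1.29 − 0.21)^2.30 = 32.4 × 1.08^2.30 = 38.67 m³/s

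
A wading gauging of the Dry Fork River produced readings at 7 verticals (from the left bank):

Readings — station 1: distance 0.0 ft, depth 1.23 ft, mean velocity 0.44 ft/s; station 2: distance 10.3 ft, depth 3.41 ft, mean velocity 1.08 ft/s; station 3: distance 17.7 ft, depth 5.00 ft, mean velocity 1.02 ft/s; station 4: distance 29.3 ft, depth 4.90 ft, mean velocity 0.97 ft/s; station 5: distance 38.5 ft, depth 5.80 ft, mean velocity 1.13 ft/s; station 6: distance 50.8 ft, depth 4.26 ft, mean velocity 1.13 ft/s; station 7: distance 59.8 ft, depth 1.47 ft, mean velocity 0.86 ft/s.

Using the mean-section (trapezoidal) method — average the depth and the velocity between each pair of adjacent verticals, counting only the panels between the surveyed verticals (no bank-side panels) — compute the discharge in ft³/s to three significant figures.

255 ft³/s

Panel 1-2: Δb = 10.3 ft, d̄ = (1.23+3.41)/2 = 2.32, v̄ = (0.44+1.08)/2 = 0.76 → q = 10.3×2.32×0.76 = 18.16 ft³/s
Panel 2-3: Δb = 7.4 ft, d̄ = (3.41+5.00)/2 = 4.205, v̄ = (1.08+1.02)/2 = 1.05 → q = 7.4×4.205×1.05 = 32.67 ft³/s
Panel 3-4: Δb = 11.6 ft, d̄ = (5.00+4.90)/2 = 4.95, v̄ = (1.02+0.97)/2 = 0.995 → q = 11.6×4.95×0.995 = 57.13 ft³/s
Panel 4-5: Δb = 9.2 ft, d̄ = (4.90+5.80)/2 = 5.35, v̄ = (0.97+1.13)/2 = 1.05 → q = 9.2×5.35×1.05 = 51.68 ft³/s
Panel 5-6: Δb = 12.3 ft, d̄ = (5.80+4.26)/2 = 5.03, v̄ = (1.13+1.13)/2 = 1.13 → q = 12.3×5.03×1.13 = 69.91 ft³/s
Panel 6-7: Δb = 9 ft, d̄ = (4.26+1.47)/2 = 2.865, v̄ = (1.13+0.86)/2 = 0.995 → q = 9×2.865×0.995 = 25.66 ft³/s
Q = Σ q = 255.2 ft³/s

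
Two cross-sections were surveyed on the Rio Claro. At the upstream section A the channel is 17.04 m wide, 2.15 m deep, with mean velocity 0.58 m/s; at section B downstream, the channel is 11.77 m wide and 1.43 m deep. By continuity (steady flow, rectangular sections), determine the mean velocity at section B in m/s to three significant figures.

Q = A₁V₁ = (17.04×2.15) × 0.58 = 21.25 m³/s
A₂ = 11.77 × 1.43 = 16.83 m²
V₂ = Q/A₂ = 21.25/16.83 = 1.262 m/s

1.26 m/s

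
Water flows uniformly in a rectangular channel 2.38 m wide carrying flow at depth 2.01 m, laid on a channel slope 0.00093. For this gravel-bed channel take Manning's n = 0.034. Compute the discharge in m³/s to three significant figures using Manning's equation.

3.53 m³/s

A = b·y = 2.38 × 2.01 = 4.784 m²
P = b + 2y = 2.38 + 2×2.01 = 6.400 m
R = A/P = 4.784/6.400 = 0.7475 m
Q = (1/n)·A·R^(2/3)·S^(1/2) = (1/0.034) × 4.784 × 0.7475^(2/3) × 0.00093^(1/2) = 3.534 m³/s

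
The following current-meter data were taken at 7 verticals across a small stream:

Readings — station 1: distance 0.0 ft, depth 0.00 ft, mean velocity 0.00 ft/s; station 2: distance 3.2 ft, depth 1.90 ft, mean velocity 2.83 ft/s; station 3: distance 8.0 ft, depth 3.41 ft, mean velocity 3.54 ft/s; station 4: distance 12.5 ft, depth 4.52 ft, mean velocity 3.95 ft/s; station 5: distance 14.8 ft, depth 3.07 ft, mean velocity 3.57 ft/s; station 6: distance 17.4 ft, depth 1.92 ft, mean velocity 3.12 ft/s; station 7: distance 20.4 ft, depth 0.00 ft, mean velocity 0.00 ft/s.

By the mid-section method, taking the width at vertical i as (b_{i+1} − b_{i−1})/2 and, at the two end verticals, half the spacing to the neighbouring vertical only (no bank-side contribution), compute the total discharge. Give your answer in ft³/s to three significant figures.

w_2 = (8.0 − 0.0)/2 = 4 ft; q_2 = 2.83 × 1.90 × 4 = 21.51 ft³/s
w_3 = (12.5 − 3.2)/2 = 4.65 ft; q_3 = 3.54 × 3.41 × 4.65 = 56.13 ft³/s
w_4 = (14.8 − 8.0)/2 = 3.4 ft; q_4 = 3.95 × 4.52 × 3.4 = 60.70 ft³/s
w_5 = (17.4 − 12.5)/2 = 2.45 ft; q_5 = 3.57 × 3.07 × 2.45 = 26.85 ft³/s
w_6 = (20.4 − 14.8)/2 = 2.8 ft; q_6 = 3.12 × 1.92 × 2.8 = 16.77 ft³/s
Stations 1, 7 contribute zero (depth or velocity is 0).
Q = Σ qᵢ = 182.0 ft³/s

182 ft³/s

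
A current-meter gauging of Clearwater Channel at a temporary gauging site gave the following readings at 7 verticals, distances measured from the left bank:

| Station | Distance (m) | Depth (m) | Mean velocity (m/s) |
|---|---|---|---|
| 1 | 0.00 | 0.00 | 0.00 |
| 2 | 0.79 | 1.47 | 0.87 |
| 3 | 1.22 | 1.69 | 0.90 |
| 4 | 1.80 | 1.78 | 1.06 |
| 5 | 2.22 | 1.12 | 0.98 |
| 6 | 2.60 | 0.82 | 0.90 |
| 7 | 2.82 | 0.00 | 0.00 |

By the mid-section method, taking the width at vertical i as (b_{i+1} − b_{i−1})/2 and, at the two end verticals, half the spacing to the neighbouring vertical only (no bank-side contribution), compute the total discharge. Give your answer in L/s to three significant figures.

w_2 = (1.22 − 0.00)/2 = 0.61 m; q_2 = 0.87 × 1.47 × 0.61 = 0.7801 m³/s
w_3 = (1.80 − 0.79)/2 = 0.505 m; q_3 = 0.90 × 1.69 × 0.505 = 0.7681 m³/s
w_4 = (2.22 − 1.22)/2 = 0.5 m; q_4 = 1.06 × 1.78 × 0.5 = 0.9434 m³/s
w_5 = (2.60 − 1.80)/2 = 0.4 m; q_5 = 0.98 × 1.12 × 0.4 = 0.4390 m³/s
w_6 = (2.82 − 2.22)/2 = 0.3 m; q_6 = 0.90 × 0.82 × 0.3 = 0.2214 m³/s
Stations 1, 7 contribute zero (depth or velocity is 0).
Q = Σ qᵢ = 3.152 m³/s
= 3.152 × 1000 = 3152 L/s

3150 L/s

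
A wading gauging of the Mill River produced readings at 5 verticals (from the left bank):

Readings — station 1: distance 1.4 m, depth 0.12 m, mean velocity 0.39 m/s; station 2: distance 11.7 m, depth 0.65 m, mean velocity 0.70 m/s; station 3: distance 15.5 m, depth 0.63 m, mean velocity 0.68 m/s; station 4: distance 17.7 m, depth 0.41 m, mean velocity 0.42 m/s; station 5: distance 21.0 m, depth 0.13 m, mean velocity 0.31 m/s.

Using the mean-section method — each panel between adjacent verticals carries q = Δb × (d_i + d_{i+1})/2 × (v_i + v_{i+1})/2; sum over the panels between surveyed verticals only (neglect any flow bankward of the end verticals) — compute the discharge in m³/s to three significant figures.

Panel 1-2: Δb = 10.3 m, d̄ = (0.12+0.65)/2 = 0.385, v̄ = (0.39+0.70)/2 = 0.545 → q = 10.3×0.385×0.545 = 2.161 m³/s
Panel 2-3: Δb = 3.8 m, d̄ = (0.65+0.63)/2 = 0.64, v̄ = (0.70+0.68)/2 = 0.69 → q = 3.8×0.64×0.69 = 1.678 m³/s
Panel 3-4: Δb = 2.2 m, d̄ = (0.63+0.41)/2 = 0.52, v̄ = (0.68+0.42)/2 = 0.55 → q = 2.2×0.52×0.55 = 0.6292 m³/s
Panel 4-5: Δb = 3.3 m, d̄ = (0.41+0.13)/2 = 0.27, v̄ = (0.42+0.31)/2 = 0.365 → q = 3.3×0.27×0.365 = 0.3252 m³/s
Q = Σ q = 4.794 m³/s

4.79 m³/s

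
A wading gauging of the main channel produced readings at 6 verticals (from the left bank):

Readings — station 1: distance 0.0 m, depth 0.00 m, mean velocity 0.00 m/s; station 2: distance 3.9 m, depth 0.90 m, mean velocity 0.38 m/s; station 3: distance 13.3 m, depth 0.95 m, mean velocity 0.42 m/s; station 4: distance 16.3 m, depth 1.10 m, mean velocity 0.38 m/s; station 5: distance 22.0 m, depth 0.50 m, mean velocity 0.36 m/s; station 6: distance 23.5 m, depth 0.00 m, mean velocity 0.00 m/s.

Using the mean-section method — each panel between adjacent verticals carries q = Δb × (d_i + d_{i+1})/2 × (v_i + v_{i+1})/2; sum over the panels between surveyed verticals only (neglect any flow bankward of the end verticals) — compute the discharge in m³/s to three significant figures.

Panel 1-2: Δb = 3.9 m, d̄ = (0.00+0.90)/2 = 0.45, v̄ = (0.00+0.38)/2 = 0.19 → q = 3.9×0.45×0.19 = 0.3335 m³/s
Panel 2-3: Δb = 9.4 m, d̄ = (0.90+0.95)/2 = 0.925, v̄ = (0.38+0.42)/2 = 0.4 → q = 9.4×0.925×0.4 = 3.478 m³/s
Panel 3-4: Δb = 3 m, d̄ = (0.95+1.10)/2 = 1.025, v̄ = (0.42+0.38)/2 = 0.4 → q = 3×1.025×0.4 = 1.230 m³/s
Panel 4-5: Δb = 5.7 m, d̄ = (1.10+0.50)/2 = 0.8, v̄ = (0.38+0.36)/2 = 0.37 → q = 5.7×0.8×0.37 = 1.687 m³/s
Panel 5-6: Δb = 1.5 m, d̄ = (0.50+0.00)/2 = 0.25, v̄ = (0.36+0.00)/2 = 0.18 → q = 1.5×0.25×0.18 = 0.06750 m³/s
Q = Σ q = 6.796 m³/s

6.80 m³/s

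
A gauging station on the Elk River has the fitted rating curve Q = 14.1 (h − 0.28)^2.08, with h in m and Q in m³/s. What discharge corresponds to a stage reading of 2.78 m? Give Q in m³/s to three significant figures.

94.8 m³/s

Q = 14.1 × (2.78 − 0.28)^2.08 = 14.1 × 2.5^2.08 = 94.83 m³/s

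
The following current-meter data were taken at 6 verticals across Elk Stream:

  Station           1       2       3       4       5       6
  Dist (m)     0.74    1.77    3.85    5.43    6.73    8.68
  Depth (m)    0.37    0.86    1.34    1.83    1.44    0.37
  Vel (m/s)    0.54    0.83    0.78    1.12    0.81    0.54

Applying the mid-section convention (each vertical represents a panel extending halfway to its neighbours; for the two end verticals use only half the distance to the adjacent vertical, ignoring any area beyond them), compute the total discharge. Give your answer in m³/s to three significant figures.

8.17 m³/s

w_1 = (1.77 − 0.74)/2 = 0.515 m; q_1 = 0.54 × 0.37 × 0.515 = 0.1029 m³/s
w_2 = (3.85 − 0.74)/2 = 1.555 m; q_2 = 0.83 × 0.86 × 1.555 = 1.110 m³/s
w_3 = (5.43 − 1.77)/2 = 1.83 m; q_3 = 0.78 × 1.34 × 1.83 = 1.913 m³/s
w_4 = (6.73 − 3.85)/2 = 1.44 m; q_4 = 1.12 × 1.83 × 1.44 = 2.951 m³/s
w_5 = (8.68 − 5.43)/2 = 1.625 m; q_5 = 0.81 × 1.44 × 1.625 = 1.895 m³/s
w_6 = (8.68 − 6.73)/2 = 0.975 m; q_6 = 0.54 × 0.37 × 0.975 = 0.1948 m³/s
Q = Σ qᵢ = 8.167 m³/s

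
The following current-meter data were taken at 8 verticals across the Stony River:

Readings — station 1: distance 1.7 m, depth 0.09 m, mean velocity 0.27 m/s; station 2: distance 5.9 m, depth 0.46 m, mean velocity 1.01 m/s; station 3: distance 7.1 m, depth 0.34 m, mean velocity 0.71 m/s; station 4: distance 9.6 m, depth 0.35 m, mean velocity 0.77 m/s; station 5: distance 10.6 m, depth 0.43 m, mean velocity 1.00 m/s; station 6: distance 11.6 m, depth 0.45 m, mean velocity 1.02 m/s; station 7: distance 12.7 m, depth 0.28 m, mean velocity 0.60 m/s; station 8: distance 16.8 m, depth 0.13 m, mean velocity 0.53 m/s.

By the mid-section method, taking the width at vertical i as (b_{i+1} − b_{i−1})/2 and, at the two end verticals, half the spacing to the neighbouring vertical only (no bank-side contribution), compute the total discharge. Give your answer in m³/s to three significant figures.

w_1 = (5.9 − 1.7)/2 = 2.1 m; q_1 = 0.27 × 0.09 × 2.1 = 0.05103 m³/s
w_2 = (7.1 − 1.7)/2 = 2.7 m; q_2 = 1.01 × 0.46 × 2.7 = 1.254 m³/s
w_3 = (9.6 − 5.9)/2 = 1.85 m; q_3 = 0.71 × 0.34 × 1.85 = 0.4466 m³/s
w_4 = (10.6 − 7.1)/2 = 1.75 m; q_4 = 0.77 × 0.35 × 1.75 = 0.4716 m³/s
w_5 = (11.6 − 9.6)/2 = 1 m; q_5 = 1.00 × 0.43 × 1 = 0.4300 m³/s
w_6 = (12.7 − 10.6)/2 = 1.05 m; q_6 = 1.02 × 0.45 × 1.05 = 0.4820 m³/s
w_7 = (16.8 − 11.6)/2 = 2.6 m; q_7 = 0.60 × 0.28 × 2.6 = 0.4368 m³/s
w_8 = (16.8 − 12.7)/2 = 2.05 m; q_8 = 0.53 × 0.13 × 2.05 = 0.1412 m³/s
Q = Σ qᵢ = 3.714 m³/s

3.71 m³/s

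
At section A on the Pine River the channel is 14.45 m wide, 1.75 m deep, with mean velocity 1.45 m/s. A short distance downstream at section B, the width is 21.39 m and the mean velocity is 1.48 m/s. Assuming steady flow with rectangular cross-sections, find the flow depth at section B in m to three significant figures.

Q = A₁V₁ = (14.45×1.75) × 1.45 = 36.67 m³/s
d₂ = Q/(b₂ V₂) = 36.67/(21.39×1.48) = 1.158 m

1.16 m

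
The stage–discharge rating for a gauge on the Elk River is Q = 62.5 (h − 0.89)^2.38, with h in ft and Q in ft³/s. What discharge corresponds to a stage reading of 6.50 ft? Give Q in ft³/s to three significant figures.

Q = 62.5 × (6.50 − 0.89)^2.38 = 62.5 × 5.61^2.38 = 3788 ft³/s

3790 ft³/s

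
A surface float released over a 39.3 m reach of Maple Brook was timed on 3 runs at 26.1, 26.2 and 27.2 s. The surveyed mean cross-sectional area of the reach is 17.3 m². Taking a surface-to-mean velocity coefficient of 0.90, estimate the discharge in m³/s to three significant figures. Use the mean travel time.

23.1 m³/s

t̄ = (26.1 + 26.2 + 27.2) / 3 = 26.5 s
v_surface = L / t̄ = 39.3 / 26.5 = 1.483 m/s
v_mean = 0.90 × 1.483 = 1.335 m/s
Q = A × v_mean = 17.3 × 1.335 = 23.09 m³/s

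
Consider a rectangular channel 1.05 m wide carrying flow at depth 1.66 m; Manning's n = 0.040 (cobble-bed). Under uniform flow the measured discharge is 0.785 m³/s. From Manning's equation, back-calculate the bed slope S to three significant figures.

0.00111

A = b·y = 1.05 × 1.66 = 1.743 m²
P = b + 2y = 1.05 + 2×1.66 = 4.370 m
R = A/P = 1.743/4.370 = 0.3989 m
S = (Q·n / (1·A·R^(2/3)))² = (0.785×0.040 / (1×1.743×0.5418))² = 0.001105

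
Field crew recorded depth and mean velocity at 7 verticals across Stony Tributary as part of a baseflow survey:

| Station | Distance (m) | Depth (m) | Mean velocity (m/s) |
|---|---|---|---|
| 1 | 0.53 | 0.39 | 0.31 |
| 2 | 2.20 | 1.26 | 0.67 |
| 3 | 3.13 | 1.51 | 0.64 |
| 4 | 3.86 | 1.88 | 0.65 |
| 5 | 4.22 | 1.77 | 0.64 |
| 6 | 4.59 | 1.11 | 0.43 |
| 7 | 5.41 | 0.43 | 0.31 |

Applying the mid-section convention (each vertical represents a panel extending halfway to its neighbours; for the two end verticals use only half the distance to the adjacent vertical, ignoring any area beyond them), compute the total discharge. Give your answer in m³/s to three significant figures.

3.42 m³/s

w_1 = (2.20 − 0.53)/2 = 0.835 m; q_1 = 0.31 × 0.39 × 0.835 = 0.1010 m³/s
w_2 = (3.13 − 0.53)/2 = 1.3 m; q_2 = 0.67 × 1.26 × 1.3 = 1.097 m³/s
w_3 = (3.86 − 2.20)/2 = 0.83 m; q_3 = 0.64 × 1.51 × 0.83 = 0.8021 m³/s
w_4 = (4.22 − 3.13)/2 = 0.545 m; q_4 = 0.65 × 1.88 × 0.545 = 0.6660 m³/s
w_5 = (4.59 − 3.86)/2 = 0.365 m; q_5 = 0.64 × 1.77 × 0.365 = 0.4135 m³/s
w_6 = (5.41 − 4.22)/2 = 0.595 m; q_6 = 0.43 × 1.11 × 0.595 = 0.2840 m³/s
w_7 = (5.41 − 4.59)/2 = 0.41 m; q_7 = 0.31 × 0.43 × 0.41 = 0.05465 m³/s
Q = Σ qᵢ = 3.419 m³/s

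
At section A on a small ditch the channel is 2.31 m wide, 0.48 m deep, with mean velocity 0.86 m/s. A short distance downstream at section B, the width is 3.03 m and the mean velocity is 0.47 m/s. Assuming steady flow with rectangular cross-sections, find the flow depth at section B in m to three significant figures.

0.670 m

Q = A₁V₁ = (2.31×0.48) × 0.86 = 0.9536 m³/s
d₂ = Q/(b₂ V₂) = 0.9536/(3.03×0.47) = 0.6696 m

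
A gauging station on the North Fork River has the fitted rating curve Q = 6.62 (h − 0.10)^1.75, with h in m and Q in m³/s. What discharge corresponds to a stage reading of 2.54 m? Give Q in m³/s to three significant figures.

Q = 6.62 × (2.54 − 0.10)^1.75 = 6.62 × 2.44^1.75 = 31.53 m³/s

31.5 m³/s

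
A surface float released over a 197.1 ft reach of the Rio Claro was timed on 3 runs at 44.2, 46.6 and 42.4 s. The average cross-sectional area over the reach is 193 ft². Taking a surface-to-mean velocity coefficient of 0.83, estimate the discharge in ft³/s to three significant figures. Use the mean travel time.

t̄ = (44.2 + 46.6 + 42.4) / 3 = 44.4 s
v_surface = L / t̄ = 197.1 / 44.4 = 4.439 ft/s
v_mean = 0.83 × 4.439 = 3.685 ft/s
Q = A × v_mean = 193 × 3.685 = 711.1 ft³/s

711 ft³/s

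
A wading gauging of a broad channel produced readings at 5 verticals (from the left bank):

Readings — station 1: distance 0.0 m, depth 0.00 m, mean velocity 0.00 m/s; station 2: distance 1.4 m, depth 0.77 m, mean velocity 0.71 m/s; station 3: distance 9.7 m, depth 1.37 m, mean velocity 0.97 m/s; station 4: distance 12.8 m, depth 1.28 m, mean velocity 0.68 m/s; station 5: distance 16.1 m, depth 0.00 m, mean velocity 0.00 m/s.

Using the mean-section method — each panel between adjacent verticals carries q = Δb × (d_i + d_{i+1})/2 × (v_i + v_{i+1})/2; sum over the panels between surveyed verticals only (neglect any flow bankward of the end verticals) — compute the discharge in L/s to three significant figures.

11800 L/s

Panel 1-2: Δb = 1.4 m, d̄ = (0.00+0.77)/2 = 0.385, v̄ = (0.00+0.71)/2 = 0.355 → q = 1.4×0.385×0.355 = 0.1913 m³/s
Panel 2-3: Δb = 8.3 m, d̄ = (0.77+1.37)/2 = 1.07, v̄ = (0.71+0.97)/2 = 0.84 → q = 8.3×1.07×0.84 = 7.460 m³/s
Panel 3-4: Δb = 3.1 m, d̄ = (1.37+1.28)/2 = 1.325, v̄ = (0.97+0.68)/2 = 0.825 → q = 3.1×1.325×0.825 = 3.389 m³/s
Panel 4-5: Δb = 3.3 m, d̄ = (1.28+0.00)/2 = 0.64, v̄ = (0.68+0.00)/2 = 0.34 → q = 3.3×0.64×0.34 = 0.7181 m³/s
Q = Σ q = 11.76 m³/s
= 11.76 × 1000 = 11760 L/s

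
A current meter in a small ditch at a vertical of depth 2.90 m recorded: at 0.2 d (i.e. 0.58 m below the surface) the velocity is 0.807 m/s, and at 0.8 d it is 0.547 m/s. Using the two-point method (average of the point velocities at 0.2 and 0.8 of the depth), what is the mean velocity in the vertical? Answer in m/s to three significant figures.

0.677 m/s

v̄ = (0.807 + 0.547) / 2 = 0.6770 m/s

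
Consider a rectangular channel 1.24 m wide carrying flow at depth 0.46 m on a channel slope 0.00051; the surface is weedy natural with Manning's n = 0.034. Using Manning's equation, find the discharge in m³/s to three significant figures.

0.156 m³/s

A = b·y = 1.24 × 0.46 = 0.5704 m²
P = b + 2y = 1.24 + 2×0.46 = 2.160 m
R = A/P = 0.5704/2.160 = 0.2641 m
Q = (1/n)·A·R^(2/3)·S^(1/2) = (1/0.034) × 0.5704 × 0.2641^(2/3) × 0.00051^(1/2) = 0.1559 m³/s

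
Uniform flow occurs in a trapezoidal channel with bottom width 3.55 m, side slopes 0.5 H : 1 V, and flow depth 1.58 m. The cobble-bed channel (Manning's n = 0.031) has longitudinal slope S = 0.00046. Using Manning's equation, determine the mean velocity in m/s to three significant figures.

A = (b + z·y)·y = (3.55 + 0.5×1.58)×1.58 = 6.857 m²
P = b + 2y√(1+z²) = 3.55 + 2×1.58×√(1+0.5²) = 7.083 m
R = A/P = 6.857/7.083 = 0.9681 m
Q = (1/n)·A·R^(2/3)·S^(1/2) = (1/0.031) × 6.857 × 0.9681^(2/3) × 0.00046^(1/2) = 4.643 m³/s
V = Q/A = 4.643/6.857 = 0.6771 m/s

0.677 m/s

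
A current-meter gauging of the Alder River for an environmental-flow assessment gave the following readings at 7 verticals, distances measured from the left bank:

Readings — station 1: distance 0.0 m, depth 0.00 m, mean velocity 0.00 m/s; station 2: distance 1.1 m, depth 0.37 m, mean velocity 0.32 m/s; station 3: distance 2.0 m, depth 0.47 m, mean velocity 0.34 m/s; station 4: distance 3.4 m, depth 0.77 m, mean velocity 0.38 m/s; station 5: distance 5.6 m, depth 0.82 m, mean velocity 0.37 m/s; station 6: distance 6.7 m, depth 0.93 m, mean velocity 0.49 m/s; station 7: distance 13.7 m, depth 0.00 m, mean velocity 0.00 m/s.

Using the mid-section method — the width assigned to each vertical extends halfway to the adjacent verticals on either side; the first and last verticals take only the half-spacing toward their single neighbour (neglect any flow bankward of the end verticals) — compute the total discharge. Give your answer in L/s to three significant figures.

3180 L/s

w_2 = (2.0 − 0.0)/2 = 1 m; q_2 = 0.32 × 0.37 × 1 = 0.1184 m³/s
w_3 = (3.4 − 1.1)/2 = 1.15 m; q_3 = 0.34 × 0.47 × 1.15 = 0.1838 m³/s
w_4 = (5.6 − 2.0)/2 = 1.8 m; q_4 = 0.38 × 0.77 × 1.8 = 0.5267 m³/s
w_5 = (6.7 − 3.4)/2 = 1.65 m; q_5 = 0.37 × 0.82 × 1.65 = 0.5006 m³/s
w_6 = (13.7 − 5.6)/2 = 4.05 m; q_6 = 0.49 × 0.93 × 4.05 = 1.846 m³/s
Stations 1, 7 contribute zero (depth or velocity is 0).
Q = Σ qᵢ = 3.175 m³/s
= 3.175 × 1000 = 3175 L/s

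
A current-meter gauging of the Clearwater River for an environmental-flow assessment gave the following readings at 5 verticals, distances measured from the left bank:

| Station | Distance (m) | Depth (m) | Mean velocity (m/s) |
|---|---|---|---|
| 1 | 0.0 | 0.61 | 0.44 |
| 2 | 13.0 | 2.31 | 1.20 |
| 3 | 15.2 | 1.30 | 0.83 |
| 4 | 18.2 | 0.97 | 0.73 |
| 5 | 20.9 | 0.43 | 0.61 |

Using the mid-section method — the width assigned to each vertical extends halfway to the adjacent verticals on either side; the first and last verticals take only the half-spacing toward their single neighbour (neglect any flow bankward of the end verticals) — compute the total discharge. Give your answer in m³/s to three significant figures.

w_1 = (13.0 − 0.0)/2 = 6.5 m; q_1 = 0.44 × 0.61 × 6.5 = 1.745 m³/s
w_2 = (15.2 − 0.0)/2 = 7.6 m; q_2 = 1.20 × 2.31 × 7.6 = 21.07 m³/s
w_3 = (18.2 − 13.0)/2 = 2.6 m; q_3 = 0.83 × 1.30 × 2.6 = 2.805 m³/s
w_4 = (20.9 − 15.2)/2 = 2.85 m; q_4 = 0.73 × 0.97 × 2.85 = 2.018 m³/s
w_5 = (20.9 − 18.2)/2 = 1.35 m; q_5 = 0.61 × 0.43 × 1.35 = 0.3541 m³/s
Q = Σ qᵢ = 27.99 m³/s

28.0 m³/s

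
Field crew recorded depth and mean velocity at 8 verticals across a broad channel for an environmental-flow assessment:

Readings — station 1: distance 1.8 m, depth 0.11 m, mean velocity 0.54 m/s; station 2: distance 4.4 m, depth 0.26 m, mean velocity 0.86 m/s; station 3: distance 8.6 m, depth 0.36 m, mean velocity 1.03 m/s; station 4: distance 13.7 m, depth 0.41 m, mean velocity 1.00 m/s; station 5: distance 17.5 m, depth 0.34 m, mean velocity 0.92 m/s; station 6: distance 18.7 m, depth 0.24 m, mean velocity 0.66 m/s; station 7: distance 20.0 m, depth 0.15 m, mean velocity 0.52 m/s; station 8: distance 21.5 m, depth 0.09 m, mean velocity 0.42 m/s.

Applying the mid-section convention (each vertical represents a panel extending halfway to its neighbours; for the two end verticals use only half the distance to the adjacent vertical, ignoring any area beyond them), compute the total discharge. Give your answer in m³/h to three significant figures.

w_1 = (4.4 − 1.8)/2 = 1.3 m; q_1 = 0.54 × 0.11 × 1.3 = 0.07722 m³/s
w_2 = (8.6 − 1.8)/2 = 3.4 m; q_2 = 0.86 × 0.26 × 3.4 = 0.7602 m³/s
w_3 = (13.7 − 4.4)/2 = 4.65 m; q_3 = 1.03 × 0.36 × 4.65 = 1.724 m³/s
w_4 = (17.5 − 8.6)/2 = 4.45 m; q_4 = 1.00 × 0.41 × 4.45 = 1.825 m³/s
w_5 = (18.7 − 13.7)/2 = 2.5 m; q_5 = 0.92 × 0.34 × 2.5 = 0.7820 m³/s
w_6 = (20.0 − 17.5)/2 = 1.25 m; q_6 = 0.66 × 0.24 × 1.25 = 0.1980 m³/s
w_7 = (21.5 − 18.7)/2 = 1.4 m; q_7 = 0.52 × 0.15 × 1.4 = 0.1092 m³/s
w_8 = (21.5 − 20.0)/2 = 0.75 m; q_8 = 0.42 × 0.09 × 0.75 = 0.02835 m³/s
Q = Σ qᵢ = 5.504 m³/s
= 5.504 × 3600 = 19810 m³/h

19800 m³/h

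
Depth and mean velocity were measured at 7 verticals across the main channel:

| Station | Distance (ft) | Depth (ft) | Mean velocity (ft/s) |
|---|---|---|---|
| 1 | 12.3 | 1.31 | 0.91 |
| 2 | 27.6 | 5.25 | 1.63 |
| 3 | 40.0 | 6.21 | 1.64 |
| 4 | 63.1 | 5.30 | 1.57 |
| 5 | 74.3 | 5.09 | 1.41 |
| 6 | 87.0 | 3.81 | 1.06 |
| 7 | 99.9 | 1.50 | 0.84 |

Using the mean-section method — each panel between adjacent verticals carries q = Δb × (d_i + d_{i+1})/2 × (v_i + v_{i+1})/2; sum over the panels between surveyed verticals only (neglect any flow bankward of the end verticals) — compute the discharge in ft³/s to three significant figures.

Panel 1-2: Δb = 15.3 ft, d̄ = (1.31+5.25)/2 = 3.28, v̄ = (0.91+1.63)/2 = 1.27 → q = 15.3×3.28×1.27 = 63.73 ft³/s
Panel 2-3: Δb = 12.4 ft, d̄ = (5.25+6.21)/2 = 5.73, v̄ = (1.63+1.64)/2 = 1.635 → q = 12.4×5.73×1.635 = 116.2 ft³/s
Panel 3-4: Δb = 23.1 ft, d̄ = (6.21+5.30)/2 = 5.755, v̄ = (1.64+1.57)/2 = 1.605 → q = 23.1×5.755×1.605 = 213.4 ft³/s
Panel 4-5: Δb = 11.2 ft, d̄ = (5.30+5.09)/2 = 5.195, v̄ = (1.57+1.41)/2 = 1.49 → q = 11.2×5.195×1.49 = 86.69 ft³/s
Panel 5-6: Δb = 12.7 ft, d̄ = (5.09+3.81)/2 = 4.45, v̄ = (1.41+1.06)/2 = 1.235 → q = 12.7×4.45×1.235 = 69.80 ft³/s
Panel 6-7: Δb = 12.9 ft, d̄ = (3.81+1.50)/2 = 2.655, v̄ = (1.06+0.84)/2 = 0.95 → q = 12.9×2.655×0.95 = 32.54 ft³/s
Q = Σ q = 582.3 ft³/s

582 ft³/s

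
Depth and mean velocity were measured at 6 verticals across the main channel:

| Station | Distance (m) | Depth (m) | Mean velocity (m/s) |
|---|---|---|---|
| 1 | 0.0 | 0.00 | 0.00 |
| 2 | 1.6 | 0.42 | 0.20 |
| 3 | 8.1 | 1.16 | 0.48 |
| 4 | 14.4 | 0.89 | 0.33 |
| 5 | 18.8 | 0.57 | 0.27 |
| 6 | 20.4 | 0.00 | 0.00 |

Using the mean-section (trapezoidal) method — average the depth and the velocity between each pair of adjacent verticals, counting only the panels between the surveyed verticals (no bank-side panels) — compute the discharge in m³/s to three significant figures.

Panel 1-2: Δb = 1.6 m, d̄ = (0.00+0.42)/2 = 0.21, v̄ = (0.00+0.20)/2 = 0.1 → q = 1.6×0.21×0.1 = 0.03360 m³/s
Panel 2-3: Δb = 6.5 m, d̄ = (0.42+1.16)/2 = 0.79, v̄ = (0.20+0.48)/2 = 0.34 → q = 6.5×0.79×0.34 = 1.746 m³/s
Panel 3-4: Δb = 6.3 m, d̄ = (1.16+0.89)/2 = 1.025, v̄ = (0.48+0.33)/2 = 0.405 → q = 6.3×1.025×0.405 = 2.615 m³/s
Panel 4-5: Δb = 4.4 m, d̄ = (0.89+0.57)/2 = 0.73, v̄ = (0.33+0.27)/2 = 0.3 → q = 4.4×0.73×0.3 = 0.9636 m³/s
Panel 5-6: Δb = 1.6 m, d̄ = (0.57+0.00)/2 = 0.285, v̄ = (0.27+0.00)/2 = 0.135 → q = 1.6×0.285×0.135 = 0.06156 m³/s
Q = Σ q = 5.420 m³/s

5.42 m³/s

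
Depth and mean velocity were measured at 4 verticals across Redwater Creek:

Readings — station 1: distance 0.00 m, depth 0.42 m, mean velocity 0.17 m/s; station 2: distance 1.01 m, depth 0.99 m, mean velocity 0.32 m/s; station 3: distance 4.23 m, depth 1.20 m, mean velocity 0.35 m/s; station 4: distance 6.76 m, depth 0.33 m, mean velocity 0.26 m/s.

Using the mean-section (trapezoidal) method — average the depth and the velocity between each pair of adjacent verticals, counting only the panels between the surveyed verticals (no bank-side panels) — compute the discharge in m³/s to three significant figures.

Panel 1-2: Δb = 1.01 m, d̄ = (0.42+0.99)/2 = 0.705, v̄ = (0.17+0.32)/2 = 0.245 → q = 1.01×0.705×0.245 = 0.1745 m³/s
Panel 2-3: Δb = 3.22 m, d̄ = (0.99+1.20)/2 = 1.095, v̄ = (0.32+0.35)/2 = 0.335 → q = 3.22×1.095×0.335 = 1.181 m³/s
Panel 3-4: Δb = 2.53 m, d̄ = (1.20+0.33)/2 = 0.765, v̄ = (0.35+0.26)/2 = 0.305 → q = 2.53×0.765×0.305 = 0.5903 m³/s
Q = Σ q = 1.946 m³/s

1.95 m³/s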